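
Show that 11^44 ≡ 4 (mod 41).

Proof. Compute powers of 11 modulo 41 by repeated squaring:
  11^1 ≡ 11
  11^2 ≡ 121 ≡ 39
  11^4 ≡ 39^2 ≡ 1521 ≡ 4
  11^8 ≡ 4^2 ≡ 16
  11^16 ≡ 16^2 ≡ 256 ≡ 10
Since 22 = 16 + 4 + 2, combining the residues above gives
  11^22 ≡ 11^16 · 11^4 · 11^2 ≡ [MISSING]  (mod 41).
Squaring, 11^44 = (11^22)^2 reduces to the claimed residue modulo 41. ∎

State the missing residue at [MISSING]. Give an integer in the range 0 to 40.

2

Multiply the listed residues: 10 · 4 · 39 = 40 → 1560.
Reducing modulo 41: 1560 = 38·41 + 2, so 11^22 ≡ 2.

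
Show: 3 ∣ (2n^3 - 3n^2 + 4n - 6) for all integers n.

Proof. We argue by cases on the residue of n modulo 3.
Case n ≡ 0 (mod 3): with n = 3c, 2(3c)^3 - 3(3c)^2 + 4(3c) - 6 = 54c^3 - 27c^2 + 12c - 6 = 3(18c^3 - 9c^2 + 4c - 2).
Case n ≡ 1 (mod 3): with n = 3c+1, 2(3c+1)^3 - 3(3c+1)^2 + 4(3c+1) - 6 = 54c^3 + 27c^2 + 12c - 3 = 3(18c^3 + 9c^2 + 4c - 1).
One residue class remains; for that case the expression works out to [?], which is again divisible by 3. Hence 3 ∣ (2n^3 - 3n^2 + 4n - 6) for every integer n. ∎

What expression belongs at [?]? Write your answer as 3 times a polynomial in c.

3(18c^3 + 27c^2 + 16c + 2)

Only n ≡ 2 (mod 3) is unaccounted for. Put n = 3c+2:
2(3c+2)^3 - 3(3c+2)^2 + 4(3c+2) - 6 expands to 54c^3 + 81c^2 + 48c + 6,
and factoring out 3 leaves 3(18c^3 + 27c^2 + 16c + 2).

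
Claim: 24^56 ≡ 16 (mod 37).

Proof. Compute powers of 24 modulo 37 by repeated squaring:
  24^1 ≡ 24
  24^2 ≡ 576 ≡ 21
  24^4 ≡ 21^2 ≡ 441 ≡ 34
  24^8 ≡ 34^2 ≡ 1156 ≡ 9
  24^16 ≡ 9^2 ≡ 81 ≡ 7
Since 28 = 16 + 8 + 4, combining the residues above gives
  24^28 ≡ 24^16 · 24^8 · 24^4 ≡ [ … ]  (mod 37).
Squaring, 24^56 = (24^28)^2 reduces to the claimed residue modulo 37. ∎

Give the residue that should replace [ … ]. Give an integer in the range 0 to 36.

Multiply the listed residues: 7 · 9 · 34 = 63 → 2142.
Reducing modulo 37: 2142 = 57·37 + 33, so 24^28 ≡ 33.

33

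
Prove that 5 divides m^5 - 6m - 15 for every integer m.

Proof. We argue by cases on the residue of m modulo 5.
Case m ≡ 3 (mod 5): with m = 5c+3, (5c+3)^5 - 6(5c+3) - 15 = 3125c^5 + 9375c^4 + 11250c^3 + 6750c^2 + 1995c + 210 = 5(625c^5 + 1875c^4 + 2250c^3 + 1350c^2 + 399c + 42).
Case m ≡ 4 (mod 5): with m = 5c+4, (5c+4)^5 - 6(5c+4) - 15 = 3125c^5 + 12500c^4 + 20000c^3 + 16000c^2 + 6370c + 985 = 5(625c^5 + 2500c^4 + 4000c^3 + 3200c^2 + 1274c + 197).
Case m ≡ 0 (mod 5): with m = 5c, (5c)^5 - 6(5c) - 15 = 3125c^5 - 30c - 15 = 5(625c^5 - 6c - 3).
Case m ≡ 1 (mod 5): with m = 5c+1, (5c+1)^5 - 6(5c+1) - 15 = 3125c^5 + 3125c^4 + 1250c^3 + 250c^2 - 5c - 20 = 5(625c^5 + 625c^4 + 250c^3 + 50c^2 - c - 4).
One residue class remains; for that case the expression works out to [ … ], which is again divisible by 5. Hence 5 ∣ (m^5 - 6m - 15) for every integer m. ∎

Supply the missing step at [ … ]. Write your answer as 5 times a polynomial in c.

Only m ≡ 2 (mod 5) is unaccounted for. Put m = 5c+2:
(5c+2)^5 - 6(5c+2) - 15 expands to 3125c^5 + 6250c^4 + 5000c^3 + 2000c^2 + 370c + 5,
and factoring out 5 leaves 5(625c^5 + 1250c^4 + 1000c^3 + 400c^2 + 74c + 1).

5(625c^5 + 1250c^4 + 1000c^3 + 400c^2 + 74c + 1)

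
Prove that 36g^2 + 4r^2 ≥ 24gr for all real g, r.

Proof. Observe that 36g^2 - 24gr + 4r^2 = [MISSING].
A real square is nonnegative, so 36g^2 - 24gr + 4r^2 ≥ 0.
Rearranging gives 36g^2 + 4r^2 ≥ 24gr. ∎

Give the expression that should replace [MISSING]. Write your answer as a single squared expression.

The leading and trailing coefficients are 6^2 and 2^2, and 24 = 2·6·2, so the trinomial is (6g - 2r)^2.
Hence 36g^2 - 24gr + 4r^2 ≥ 0.

(6g - 2r)^2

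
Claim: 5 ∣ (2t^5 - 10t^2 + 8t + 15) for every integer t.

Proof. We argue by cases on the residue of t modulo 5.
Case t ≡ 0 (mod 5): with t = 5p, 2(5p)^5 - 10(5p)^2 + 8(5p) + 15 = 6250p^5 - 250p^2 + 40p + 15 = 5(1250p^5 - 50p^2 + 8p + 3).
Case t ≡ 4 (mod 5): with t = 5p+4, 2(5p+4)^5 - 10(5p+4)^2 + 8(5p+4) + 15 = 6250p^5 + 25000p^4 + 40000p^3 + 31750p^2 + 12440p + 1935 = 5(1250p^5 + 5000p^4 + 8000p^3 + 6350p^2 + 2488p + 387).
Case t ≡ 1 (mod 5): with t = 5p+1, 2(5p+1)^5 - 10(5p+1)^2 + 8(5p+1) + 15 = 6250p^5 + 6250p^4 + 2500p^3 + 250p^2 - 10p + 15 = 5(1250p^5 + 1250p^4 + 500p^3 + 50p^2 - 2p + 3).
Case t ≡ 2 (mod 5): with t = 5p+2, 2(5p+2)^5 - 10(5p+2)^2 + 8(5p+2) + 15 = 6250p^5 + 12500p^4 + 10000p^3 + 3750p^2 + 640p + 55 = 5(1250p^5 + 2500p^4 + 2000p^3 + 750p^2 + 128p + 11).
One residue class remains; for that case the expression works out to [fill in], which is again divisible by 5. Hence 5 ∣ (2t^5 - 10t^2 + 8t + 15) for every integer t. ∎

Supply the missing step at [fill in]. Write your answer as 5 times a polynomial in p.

The residues treated are {0, 4, 1, 2}, so the missing case is t ≡ 3 (mod 5); write t = 5p+3.
Then 2(5p+3)^5 - 10(5p+3)^2 + 8(5p+3) + 15 = 6250p^5 + 18750p^4 + 22500p^3 + 13250p^2 + 3790p + 435 = 5(1250p^5 + 3750p^4 + 4500p^3 + 2650p^2 + 758p + 87).

5(1250p^5 + 3750p^4 + 4500p^3 + 2650p^2 + 758p + 87)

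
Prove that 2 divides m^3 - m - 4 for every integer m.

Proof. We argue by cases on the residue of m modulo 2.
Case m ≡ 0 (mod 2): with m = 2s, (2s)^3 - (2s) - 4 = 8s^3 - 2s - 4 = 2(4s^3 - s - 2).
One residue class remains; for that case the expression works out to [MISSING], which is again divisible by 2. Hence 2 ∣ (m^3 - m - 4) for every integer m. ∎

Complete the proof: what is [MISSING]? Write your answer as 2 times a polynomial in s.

2(4s^3 + 6s^2 + 2s - 2)

Only m ≡ 1 (mod 2) is unaccounted for. Put m = 2s+1:
(2s+1)^3 - (2s+1) - 4 expands to 8s^3 + 12s^2 + 4s - 4,
and factoring out 2 leaves 2(4s^3 + 6s^2 + 2s - 2).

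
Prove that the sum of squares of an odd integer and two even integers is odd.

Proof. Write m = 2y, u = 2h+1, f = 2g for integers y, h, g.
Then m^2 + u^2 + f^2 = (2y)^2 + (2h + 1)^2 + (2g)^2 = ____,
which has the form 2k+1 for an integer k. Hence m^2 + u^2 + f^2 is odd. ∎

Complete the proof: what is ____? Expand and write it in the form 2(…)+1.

2(2g^2 + 2h^2 + 2h + 2y^2) + 1

(2y)^2 + (2h + 1)^2 + (2g)^2 = 4g^2 + 4h^2 + 4h + 4y^2 + 1
= 2(2g^2 + 2h^2 + 2h + 2y^2) + 1.
Since 2g^2 + 2h^2 + 2h + 2y^2 is an integer, the sum of squares is of the form 2k+1 for an integer k.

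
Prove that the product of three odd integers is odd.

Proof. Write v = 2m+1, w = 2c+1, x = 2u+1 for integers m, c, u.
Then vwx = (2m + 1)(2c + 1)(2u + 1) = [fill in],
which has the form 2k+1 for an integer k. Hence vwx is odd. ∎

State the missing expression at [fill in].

2(4cmu + 2cm + 2cu + c + 2mu + m + u) + 1

Expanding: (2m + 1)(2c + 1)(2u + 1) = 8cmu + 4cm + 4cu + 2c + 4mu + 2m + 2u + 1.
Every term except the constant is even, so this is 2(4cmu + 2cm + 2cu + c + 2mu + m + u) + 1,
and 4cmu + 2cm + 2cu + c + 2mu + m + u ∈ ℤ gives the required form.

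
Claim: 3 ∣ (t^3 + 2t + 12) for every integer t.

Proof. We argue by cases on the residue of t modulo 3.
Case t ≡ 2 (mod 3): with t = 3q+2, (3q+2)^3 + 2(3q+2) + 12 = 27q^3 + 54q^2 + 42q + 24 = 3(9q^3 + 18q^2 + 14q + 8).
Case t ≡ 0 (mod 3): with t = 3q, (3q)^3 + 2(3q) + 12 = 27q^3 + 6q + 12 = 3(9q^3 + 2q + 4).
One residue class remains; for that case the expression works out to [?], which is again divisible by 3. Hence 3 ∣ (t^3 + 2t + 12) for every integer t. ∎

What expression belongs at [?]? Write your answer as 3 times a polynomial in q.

The residues treated are {2, 0}, so the missing case is t ≡ 1 (mod 3); write t = 3q+1.
Then (3q+1)^3 + 2(3q+1) + 12 = 27q^3 + 27q^2 + 15q + 15 = 3(9q^3 + 9q^2 + 5q + 5).

3(9q^3 + 9q^2 + 5q + 5)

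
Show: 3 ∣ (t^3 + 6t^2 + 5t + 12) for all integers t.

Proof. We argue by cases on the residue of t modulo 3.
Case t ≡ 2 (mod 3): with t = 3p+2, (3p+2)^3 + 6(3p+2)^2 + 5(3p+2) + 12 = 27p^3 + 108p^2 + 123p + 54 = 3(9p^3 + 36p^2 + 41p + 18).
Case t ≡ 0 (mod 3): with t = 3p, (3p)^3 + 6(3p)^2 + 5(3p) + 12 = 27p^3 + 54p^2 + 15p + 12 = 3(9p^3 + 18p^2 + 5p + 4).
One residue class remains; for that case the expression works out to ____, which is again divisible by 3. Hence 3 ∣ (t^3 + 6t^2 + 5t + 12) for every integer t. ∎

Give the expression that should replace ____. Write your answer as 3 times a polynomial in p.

The residues treated are {2, 0}, so the missing case is t ≡ 1 (mod 3); write t = 3p+1.
Then (3p+1)^3 + 6(3p+1)^2 + 5(3p+1) + 12 = 27p^3 + 81p^2 + 60p + 24 = 3(9p^3 + 27p^2 + 20p + 8).

3(9p^3 + 27p^2 + 20p + 8)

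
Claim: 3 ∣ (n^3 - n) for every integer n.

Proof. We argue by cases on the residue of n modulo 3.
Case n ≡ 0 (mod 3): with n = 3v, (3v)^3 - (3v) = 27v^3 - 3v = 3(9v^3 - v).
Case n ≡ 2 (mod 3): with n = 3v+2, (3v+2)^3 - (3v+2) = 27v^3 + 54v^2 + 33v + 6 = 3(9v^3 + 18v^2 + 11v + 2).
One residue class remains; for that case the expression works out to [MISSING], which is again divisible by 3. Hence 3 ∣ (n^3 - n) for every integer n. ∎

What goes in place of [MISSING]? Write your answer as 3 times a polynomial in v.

3(9v^3 + 9v^2 + 2v)

Only n ≡ 1 (mod 3) is unaccounted for. Put n = 3v+1:
(3v+1)^3 - (3v+1) expands to 27v^3 + 27v^2 + 6v,
and factoring out 3 leaves 3(9v^3 + 9v^2 + 2v).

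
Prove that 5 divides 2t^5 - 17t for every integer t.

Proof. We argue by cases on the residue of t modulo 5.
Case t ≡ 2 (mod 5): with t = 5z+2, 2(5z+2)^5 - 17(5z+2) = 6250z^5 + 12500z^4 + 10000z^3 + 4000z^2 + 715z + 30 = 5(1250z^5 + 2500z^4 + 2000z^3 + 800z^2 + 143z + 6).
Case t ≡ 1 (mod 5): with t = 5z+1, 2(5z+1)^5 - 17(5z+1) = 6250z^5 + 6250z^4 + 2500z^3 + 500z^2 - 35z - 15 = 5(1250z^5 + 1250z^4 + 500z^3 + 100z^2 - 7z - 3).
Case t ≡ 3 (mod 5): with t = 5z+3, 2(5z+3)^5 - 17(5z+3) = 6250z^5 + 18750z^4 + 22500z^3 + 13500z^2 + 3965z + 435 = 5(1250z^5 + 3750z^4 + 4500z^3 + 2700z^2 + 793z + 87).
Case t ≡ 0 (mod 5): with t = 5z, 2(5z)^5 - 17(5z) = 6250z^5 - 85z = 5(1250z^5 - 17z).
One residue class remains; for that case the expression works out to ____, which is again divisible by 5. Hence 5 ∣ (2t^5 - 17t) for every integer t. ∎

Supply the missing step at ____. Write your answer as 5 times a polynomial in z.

Only t ≡ 4 (mod 5) is unaccounted for. Put t = 5z+4:
2(5z+4)^5 - 17(5z+4) expands to 6250z^5 + 25000z^4 + 40000z^3 + 32000z^2 + 12715z + 1980,
and factoring out 5 leaves 5(1250z^5 + 5000z^4 + 8000z^3 + 6400z^2 + 2543z + 396).

5(1250z^5 + 5000z^4 + 8000z^3 + 6400z^2 + 2543z + 396)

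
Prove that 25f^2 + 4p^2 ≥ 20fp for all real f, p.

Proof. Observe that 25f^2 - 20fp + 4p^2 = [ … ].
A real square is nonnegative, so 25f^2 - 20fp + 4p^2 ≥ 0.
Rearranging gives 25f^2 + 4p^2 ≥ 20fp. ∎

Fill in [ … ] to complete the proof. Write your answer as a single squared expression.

(5f - 2p)^2

The leading and trailing coefficients are 5^2 and 2^2, and 20 = 2·5·2, so the trinomial is (5f - 2p)^2.
Hence 25f^2 - 20fp + 4p^2 ≥ 0.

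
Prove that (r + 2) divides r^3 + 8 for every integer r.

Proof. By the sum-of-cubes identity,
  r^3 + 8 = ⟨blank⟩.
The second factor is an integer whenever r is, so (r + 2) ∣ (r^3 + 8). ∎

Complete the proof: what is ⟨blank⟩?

Polynomial division of r^3 + 8 by r + 2 leaves remainder 0 and quotient r^2 - 2r + 4.
Hence r^3 + 8 = (r + 2)(r^2 - 2r + 4).

(r + 2)(r^2 - 2r + 4)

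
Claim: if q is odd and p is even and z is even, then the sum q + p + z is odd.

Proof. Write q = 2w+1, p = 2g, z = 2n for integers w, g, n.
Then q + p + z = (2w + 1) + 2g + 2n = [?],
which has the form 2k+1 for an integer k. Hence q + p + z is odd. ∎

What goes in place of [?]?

Expanding: (2w + 1) + 2g + 2n = 2g + 2n + 2w + 1.
Every term except the constant is even, so this is 2(g + n + w) + 1,
and g + n + w ∈ ℤ gives the required form.

2(g + n + w) + 1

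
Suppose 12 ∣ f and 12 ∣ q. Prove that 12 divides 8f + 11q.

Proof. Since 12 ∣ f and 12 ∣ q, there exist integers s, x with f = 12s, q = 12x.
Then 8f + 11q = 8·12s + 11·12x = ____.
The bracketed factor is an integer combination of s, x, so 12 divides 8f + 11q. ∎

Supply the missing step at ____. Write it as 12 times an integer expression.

12(8s + 11x)

Each term has a factor of 12: 8·12s + 11·12x = 12·(8s + 11x).
Since 8s + 11x is an integer, 12 ∣ (8f + 11q).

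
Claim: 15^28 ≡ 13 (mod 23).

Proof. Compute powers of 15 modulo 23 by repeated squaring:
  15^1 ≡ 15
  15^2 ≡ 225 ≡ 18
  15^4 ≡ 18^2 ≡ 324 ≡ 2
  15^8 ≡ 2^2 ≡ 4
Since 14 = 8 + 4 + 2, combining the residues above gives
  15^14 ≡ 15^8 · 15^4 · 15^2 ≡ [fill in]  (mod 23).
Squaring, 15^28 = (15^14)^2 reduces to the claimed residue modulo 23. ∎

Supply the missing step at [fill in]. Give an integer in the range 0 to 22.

6

15^8 · 15^4 · 15^2 ≡ 4 · 2 · 18 = 144.
144 mod 23 = 6, so 15^14 ≡ 6 (mod 23).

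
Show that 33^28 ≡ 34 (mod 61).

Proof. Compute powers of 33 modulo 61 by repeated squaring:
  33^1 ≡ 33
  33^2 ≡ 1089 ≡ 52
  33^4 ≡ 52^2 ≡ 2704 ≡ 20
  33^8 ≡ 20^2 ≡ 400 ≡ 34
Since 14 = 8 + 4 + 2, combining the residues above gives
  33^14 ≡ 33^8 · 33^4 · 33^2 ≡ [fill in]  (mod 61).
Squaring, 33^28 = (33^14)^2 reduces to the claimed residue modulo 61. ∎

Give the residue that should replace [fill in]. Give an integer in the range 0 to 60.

41

Multiply the listed residues: 34 · 20 · 52 = 680 → 35360.
Reducing modulo 61: 35360 = 579·61 + 41, so 33^14 ≡ 41.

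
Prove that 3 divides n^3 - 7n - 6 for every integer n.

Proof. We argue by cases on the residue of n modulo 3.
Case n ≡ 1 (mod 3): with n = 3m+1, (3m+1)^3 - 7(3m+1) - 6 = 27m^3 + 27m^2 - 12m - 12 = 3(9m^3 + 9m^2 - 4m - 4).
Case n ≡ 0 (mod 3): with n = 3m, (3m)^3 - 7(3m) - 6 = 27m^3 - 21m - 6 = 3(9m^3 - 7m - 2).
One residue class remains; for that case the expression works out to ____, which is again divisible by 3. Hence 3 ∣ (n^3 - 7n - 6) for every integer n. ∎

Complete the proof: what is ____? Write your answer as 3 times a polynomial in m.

The residues treated are {1, 0}, so the missing case is n ≡ 2 (mod 3); write n = 3m+2.
Then (3m+2)^3 - 7(3m+2) - 6 = 27m^3 + 54m^2 + 15m - 12 = 3(9m^3 + 18m^2 + 5m - 4).

3(9m^3 + 18m^2 + 5m - 4)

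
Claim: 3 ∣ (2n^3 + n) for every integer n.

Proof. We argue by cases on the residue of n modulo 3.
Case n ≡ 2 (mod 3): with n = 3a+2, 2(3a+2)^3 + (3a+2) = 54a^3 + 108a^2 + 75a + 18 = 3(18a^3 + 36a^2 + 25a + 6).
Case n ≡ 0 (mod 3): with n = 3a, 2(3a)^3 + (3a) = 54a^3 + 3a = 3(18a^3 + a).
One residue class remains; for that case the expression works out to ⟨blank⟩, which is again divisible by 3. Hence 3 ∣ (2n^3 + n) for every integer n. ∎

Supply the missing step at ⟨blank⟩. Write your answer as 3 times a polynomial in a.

The residues treated are {2, 0}, so the missing case is n ≡ 1 (mod 3); write n = 3a+1.
Then 2(3a+1)^3 + (3a+1) = 54a^3 + 54a^2 + 21a + 3 = 3(18a^3 + 18a^2 + 7a + 1).

3(18a^3 + 18a^2 + 7a + 1)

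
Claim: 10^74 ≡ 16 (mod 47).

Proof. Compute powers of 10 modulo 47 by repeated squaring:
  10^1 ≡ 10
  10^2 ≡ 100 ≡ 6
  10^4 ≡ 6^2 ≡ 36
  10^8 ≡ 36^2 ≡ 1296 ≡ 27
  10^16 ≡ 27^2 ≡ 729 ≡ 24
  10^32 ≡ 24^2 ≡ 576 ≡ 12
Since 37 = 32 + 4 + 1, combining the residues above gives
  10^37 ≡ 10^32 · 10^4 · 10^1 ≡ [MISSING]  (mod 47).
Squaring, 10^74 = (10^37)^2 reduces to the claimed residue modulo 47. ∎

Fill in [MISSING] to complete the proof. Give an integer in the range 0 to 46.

10^32 · 10^4 · 10^1 ≡ 12 · 36 · 10 = 4320.
4320 mod 47 = 43, so 10^37 ≡ 43 (mod 47).

43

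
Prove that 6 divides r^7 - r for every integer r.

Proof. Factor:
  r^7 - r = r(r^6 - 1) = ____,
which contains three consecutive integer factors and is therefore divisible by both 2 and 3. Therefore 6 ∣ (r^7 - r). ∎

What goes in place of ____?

(r - 1)r(r + 1)(r^4 + r^2 + 1)

r^6 - 1 = (r^2 - 1)(r^4 + r^2 + 1), and r^2 - 1 = (r-1)(r+1).
So r(r^6 - 1) = (r - 1)r(r + 1)(r^4 + r^2 + 1).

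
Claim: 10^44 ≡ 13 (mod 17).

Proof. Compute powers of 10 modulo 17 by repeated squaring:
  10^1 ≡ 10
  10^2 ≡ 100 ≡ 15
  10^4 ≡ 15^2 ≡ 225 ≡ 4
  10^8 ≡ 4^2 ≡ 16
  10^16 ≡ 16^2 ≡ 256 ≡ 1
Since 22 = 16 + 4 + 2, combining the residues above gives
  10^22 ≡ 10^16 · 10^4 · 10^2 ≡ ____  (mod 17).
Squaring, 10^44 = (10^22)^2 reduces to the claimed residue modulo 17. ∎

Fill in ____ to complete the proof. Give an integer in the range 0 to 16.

9

Multiply the listed residues: 1 · 4 · 15 = 4 → 60.
Reducing modulo 17: 60 = 3·17 + 9, so 10^22 ≡ 9.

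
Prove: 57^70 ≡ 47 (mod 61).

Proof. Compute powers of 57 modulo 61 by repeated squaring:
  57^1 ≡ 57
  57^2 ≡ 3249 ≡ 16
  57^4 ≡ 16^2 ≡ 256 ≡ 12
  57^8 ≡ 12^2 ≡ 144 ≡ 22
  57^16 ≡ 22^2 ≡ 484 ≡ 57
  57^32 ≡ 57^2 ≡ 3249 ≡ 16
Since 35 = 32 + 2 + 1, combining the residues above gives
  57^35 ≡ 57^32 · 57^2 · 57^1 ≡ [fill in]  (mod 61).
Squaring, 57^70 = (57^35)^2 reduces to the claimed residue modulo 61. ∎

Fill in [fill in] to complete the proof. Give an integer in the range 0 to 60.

13

57^32 · 57^2 · 57^1 ≡ 16 · 16 · 57 = 14592.
14592 mod 61 = 13, so 57^35 ≡ 13 (mod 61).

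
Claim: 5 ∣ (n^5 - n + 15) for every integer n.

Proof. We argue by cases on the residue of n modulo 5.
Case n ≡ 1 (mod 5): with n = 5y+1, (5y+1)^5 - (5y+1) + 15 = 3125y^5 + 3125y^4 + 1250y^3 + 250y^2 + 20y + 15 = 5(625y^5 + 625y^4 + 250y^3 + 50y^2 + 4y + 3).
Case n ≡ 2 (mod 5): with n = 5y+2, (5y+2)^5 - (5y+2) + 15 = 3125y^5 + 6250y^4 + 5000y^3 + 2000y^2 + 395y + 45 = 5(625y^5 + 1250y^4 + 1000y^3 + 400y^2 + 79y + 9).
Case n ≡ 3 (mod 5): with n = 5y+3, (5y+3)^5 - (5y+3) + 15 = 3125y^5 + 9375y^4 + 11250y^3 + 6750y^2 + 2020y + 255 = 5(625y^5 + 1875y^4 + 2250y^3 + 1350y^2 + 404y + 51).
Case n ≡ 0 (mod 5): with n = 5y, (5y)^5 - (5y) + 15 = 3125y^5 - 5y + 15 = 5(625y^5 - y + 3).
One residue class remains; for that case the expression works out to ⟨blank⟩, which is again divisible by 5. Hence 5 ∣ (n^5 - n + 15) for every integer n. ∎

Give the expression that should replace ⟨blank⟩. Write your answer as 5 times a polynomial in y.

5(625y^5 + 2500y^4 + 4000y^3 + 3200y^2 + 1279y + 207)

Only n ≡ 4 (mod 5) is unaccounted for. Put n = 5y+4:
(5y+4)^5 - (5y+4) + 15 expands to 3125y^5 + 12500y^4 + 20000y^3 + 16000y^2 + 6395y + 1035,
and factoring out 5 leaves 5(625y^5 + 2500y^4 + 4000y^3 + 3200y^2 + 1279y + 207).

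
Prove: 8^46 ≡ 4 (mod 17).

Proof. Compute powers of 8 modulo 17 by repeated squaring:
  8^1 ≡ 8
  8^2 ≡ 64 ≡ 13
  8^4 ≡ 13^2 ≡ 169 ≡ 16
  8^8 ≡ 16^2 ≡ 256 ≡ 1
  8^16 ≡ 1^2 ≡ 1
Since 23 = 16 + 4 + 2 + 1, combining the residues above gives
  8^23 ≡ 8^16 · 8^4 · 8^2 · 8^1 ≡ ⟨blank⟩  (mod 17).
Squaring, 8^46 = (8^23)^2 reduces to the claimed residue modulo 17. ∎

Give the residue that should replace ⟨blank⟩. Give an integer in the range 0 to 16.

Multiply the listed residues: 1 · 16 · 13 · 8 = 16 → 208 → 1664.
Reducing modulo 17: 1664 = 97·17 + 15, so 8^23 ≡ 15.

15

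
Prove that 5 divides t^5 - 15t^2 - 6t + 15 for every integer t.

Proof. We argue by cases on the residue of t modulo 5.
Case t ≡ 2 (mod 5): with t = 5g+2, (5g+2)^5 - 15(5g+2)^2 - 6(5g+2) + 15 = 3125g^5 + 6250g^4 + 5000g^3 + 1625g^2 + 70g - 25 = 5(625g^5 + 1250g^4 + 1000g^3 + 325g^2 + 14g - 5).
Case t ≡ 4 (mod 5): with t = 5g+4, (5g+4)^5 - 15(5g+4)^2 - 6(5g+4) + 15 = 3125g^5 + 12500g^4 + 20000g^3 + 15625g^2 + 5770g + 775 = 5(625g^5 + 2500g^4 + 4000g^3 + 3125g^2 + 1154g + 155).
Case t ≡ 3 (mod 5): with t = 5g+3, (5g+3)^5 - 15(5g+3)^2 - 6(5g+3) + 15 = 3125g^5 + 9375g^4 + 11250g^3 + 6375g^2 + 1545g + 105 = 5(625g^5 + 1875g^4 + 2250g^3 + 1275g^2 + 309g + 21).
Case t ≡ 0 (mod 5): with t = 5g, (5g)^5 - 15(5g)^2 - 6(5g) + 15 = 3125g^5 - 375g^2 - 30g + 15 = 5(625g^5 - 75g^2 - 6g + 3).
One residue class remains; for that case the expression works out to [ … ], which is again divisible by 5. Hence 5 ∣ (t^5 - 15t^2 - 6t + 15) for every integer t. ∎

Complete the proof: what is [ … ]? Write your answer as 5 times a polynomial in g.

The residues treated are {2, 4, 3, 0}, so the missing case is t ≡ 1 (mod 5); write t = 5g+1.
Then (5g+1)^5 - 15(5g+1)^2 - 6(5g+1) + 15 = 3125g^5 + 3125g^4 + 1250g^3 - 125g^2 - 155g - 5 = 5(625g^5 + 625g^4 + 250g^3 - 25g^2 - 31g - 1).

5(625g^5 + 625g^4 + 250g^3 - 25g^2 - 31g - 1)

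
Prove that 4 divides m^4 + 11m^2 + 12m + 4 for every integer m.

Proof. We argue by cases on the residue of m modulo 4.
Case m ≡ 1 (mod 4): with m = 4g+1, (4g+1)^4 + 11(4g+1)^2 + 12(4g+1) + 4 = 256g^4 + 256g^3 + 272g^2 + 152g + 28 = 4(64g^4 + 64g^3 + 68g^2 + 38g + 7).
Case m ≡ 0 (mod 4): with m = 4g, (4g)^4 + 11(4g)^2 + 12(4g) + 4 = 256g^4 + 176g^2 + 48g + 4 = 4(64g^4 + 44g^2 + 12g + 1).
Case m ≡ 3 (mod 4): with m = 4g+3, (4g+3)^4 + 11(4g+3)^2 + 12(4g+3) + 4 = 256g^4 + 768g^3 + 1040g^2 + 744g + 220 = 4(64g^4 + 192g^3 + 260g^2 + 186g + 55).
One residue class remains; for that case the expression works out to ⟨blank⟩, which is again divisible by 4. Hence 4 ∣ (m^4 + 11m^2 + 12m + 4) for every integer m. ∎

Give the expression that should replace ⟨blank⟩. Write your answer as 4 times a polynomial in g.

4(64g^4 + 128g^3 + 140g^2 + 88g + 22)

Only m ≡ 2 (mod 4) is unaccounted for. Put m = 4g+2:
(4g+2)^4 + 11(4g+2)^2 + 12(4g+2) + 4 expands to 256g^4 + 512g^3 + 560g^2 + 352g + 88,
and factoring out 4 leaves 4(64g^4 + 128g^3 + 140g^2 + 88g + 22).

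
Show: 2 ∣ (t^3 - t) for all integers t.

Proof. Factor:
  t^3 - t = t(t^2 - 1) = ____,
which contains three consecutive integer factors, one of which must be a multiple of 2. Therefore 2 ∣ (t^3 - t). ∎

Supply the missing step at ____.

t(t^2 - 1) = t(t - 1)(t + 1) = (t - 1)t(t + 1).
These three factors are consecutive integers, so their product is divisible by 2.

(t - 1)t(t + 1)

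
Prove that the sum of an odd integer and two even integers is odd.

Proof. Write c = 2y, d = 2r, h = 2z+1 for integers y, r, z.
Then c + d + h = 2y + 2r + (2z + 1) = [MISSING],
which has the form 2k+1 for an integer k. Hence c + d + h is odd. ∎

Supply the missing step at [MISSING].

2y + 2r + (2z + 1) = 2r + 2y + 2z + 1
= 2(r + y + z) + 1.
Since r + y + z is an integer, the sum is of the form 2k+1 for an integer k.

2(r + y + z) + 1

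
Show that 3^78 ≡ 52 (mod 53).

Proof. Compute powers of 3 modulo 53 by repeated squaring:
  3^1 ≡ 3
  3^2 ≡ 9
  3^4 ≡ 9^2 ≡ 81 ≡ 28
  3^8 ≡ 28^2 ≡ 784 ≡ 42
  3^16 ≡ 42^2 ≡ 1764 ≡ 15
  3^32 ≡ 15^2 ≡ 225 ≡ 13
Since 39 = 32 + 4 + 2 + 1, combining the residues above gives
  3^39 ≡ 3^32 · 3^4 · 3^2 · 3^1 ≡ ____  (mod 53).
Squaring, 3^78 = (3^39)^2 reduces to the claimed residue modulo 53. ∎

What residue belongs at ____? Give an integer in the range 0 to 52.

Multiply the listed residues: 13 · 28 · 9 · 3 = 364 → 3276 → 9828.
Reducing modulo 53: 9828 = 185·53 + 23, so 3^39 ≡ 23.

23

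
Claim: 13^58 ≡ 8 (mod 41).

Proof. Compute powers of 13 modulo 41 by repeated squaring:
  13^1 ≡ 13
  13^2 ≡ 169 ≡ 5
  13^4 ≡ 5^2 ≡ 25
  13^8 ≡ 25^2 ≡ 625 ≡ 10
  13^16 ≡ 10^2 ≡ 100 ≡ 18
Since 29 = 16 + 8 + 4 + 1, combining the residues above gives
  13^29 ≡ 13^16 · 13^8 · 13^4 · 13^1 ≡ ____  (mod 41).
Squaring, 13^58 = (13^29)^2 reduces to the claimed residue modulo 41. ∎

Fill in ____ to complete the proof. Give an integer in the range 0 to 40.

Multiply the listed residues: 18 · 10 · 25 · 13 = 180 → 4500 → 58500.
Reducing modulo 41: 58500 = 1426·41 + 34, so 13^29 ≡ 34.

34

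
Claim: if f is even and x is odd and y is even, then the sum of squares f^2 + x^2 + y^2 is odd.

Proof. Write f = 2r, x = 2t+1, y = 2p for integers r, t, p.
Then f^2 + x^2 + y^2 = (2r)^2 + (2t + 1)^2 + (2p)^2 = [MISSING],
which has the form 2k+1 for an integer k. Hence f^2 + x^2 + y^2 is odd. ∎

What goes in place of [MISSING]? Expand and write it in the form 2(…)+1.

(2r)^2 + (2t + 1)^2 + (2p)^2 = 4p^2 + 4r^2 + 4t^2 + 4t + 1
= 2(2p^2 + 2r^2 + 2t^2 + 2t) + 1.
Since 2p^2 + 2r^2 + 2t^2 + 2t is an integer, the sum of squares is of the form 2k+1 for an integer k.

2(2p^2 + 2r^2 + 2t^2 + 2t) + 1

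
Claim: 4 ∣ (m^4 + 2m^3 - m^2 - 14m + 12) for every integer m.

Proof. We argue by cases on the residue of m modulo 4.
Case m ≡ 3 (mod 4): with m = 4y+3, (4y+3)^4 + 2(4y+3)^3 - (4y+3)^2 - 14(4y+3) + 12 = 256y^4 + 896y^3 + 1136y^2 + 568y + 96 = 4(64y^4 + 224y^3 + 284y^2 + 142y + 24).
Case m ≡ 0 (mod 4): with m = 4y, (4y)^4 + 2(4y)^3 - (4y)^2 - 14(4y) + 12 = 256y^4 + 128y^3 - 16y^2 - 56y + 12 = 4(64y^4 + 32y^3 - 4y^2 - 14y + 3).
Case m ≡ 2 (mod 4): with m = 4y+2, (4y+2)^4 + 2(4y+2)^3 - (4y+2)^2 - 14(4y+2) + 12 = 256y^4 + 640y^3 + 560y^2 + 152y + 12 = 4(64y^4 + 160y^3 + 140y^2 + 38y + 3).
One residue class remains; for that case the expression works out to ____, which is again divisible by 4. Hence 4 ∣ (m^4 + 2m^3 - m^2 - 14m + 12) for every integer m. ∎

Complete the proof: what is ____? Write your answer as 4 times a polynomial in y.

4(64y^4 + 96y^3 + 44y^2 - 6y)

The residues treated are {3, 0, 2}, so the missing case is m ≡ 1 (mod 4); write m = 4y+1.
Then (4y+1)^4 + 2(4y+1)^3 - (4y+1)^2 - 14(4y+1) + 12 = 256y^4 + 384y^3 + 176y^2 - 24y = 4(64y^4 + 96y^3 + 44y^2 - 6y).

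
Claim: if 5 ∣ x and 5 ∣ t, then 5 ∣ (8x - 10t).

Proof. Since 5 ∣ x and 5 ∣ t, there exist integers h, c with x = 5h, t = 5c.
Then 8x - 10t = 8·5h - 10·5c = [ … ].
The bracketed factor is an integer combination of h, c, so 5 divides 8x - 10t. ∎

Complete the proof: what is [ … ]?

5(-10c + 8h)

Pull the common 5 out of every term: 8·5h - 10·5c = 5(-10c + 8h).
-10c + 8h is an integer, which exhibits the divisibility.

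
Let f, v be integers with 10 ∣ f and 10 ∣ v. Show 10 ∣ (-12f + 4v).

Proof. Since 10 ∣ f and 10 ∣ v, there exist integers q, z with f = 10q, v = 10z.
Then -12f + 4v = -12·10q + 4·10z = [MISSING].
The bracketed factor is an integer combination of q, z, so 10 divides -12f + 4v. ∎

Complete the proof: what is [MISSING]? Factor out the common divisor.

Pull the common 10 out of every term: -12·10q + 4·10z = 10(-12q + 4z).
-12q + 4z is an integer, which exhibits the divisibility.

10(-12q + 4z)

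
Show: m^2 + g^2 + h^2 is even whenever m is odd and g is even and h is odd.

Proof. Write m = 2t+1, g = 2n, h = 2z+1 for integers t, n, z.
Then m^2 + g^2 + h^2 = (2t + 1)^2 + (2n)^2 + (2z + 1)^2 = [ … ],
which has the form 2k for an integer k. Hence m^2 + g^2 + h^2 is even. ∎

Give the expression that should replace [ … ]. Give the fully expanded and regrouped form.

2(2n^2 + 2t^2 + 2t + 2z^2 + 2z + 1)

(2t + 1)^2 + (2n)^2 + (2z + 1)^2 = 4n^2 + 4t^2 + 4t + 4z^2 + 4z + 2
= 2(2n^2 + 2t^2 + 2t + 2z^2 + 2z + 1).
Since 2n^2 + 2t^2 + 2t + 2z^2 + 2z + 1 is an integer, the sum of squares is of the form 2k for an integer k.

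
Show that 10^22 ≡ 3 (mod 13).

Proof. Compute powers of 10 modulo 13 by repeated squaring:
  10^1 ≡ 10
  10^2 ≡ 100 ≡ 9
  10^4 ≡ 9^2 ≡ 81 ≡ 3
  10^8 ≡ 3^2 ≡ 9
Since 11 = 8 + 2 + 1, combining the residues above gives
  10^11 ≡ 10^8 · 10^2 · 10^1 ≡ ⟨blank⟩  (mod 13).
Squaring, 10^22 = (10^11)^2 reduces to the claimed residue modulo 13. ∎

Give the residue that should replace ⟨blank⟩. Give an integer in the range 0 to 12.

4

Multiply the listed residues: 9 · 9 · 10 = 81 → 810.
Reducing modulo 13: 810 = 62·13 + 4, so 10^11 ≡ 4.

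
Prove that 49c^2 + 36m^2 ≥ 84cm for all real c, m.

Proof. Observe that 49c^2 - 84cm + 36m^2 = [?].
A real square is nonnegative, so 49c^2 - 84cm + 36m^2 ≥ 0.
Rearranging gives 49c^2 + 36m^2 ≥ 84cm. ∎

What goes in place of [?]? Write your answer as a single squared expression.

(7c - 6m)^2

The leading and trailing coefficients are 7^2 and 6^2, and 84 = 2·7·6, so the trinomial is (7c - 6m)^2.
Hence 49c^2 - 84cm + 36m^2 ≥ 0.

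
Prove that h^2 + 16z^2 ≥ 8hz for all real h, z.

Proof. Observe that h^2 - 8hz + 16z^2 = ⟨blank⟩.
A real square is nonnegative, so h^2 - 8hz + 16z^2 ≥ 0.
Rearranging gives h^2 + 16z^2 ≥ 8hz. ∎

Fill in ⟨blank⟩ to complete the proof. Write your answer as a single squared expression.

(h - 4z)^2

The leading and trailing coefficients are 1^2 and 4^2, and 8 = 2·1·4, so the trinomial is (h - 4z)^2.
Hence h^2 - 8hz + 16z^2 ≥ 0.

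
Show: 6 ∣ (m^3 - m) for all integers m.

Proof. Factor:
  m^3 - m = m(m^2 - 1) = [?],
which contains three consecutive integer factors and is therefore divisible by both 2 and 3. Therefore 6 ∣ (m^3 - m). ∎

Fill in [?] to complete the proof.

(m - 1)m(m + 1)

m(m^2 - 1) = m(m - 1)(m + 1) = (m - 1)m(m + 1).
These three factors are consecutive integers, so their product is divisible by 6.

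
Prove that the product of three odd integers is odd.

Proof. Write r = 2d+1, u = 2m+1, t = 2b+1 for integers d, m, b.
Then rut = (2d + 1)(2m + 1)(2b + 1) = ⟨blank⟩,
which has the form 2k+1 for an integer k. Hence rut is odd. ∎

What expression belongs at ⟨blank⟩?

(2d + 1)(2m + 1)(2b + 1) = 8bdm + 4bd + 4bm + 2b + 4dm + 2d + 2m + 1
= 2(4bdm + 2bd + 2bm + b + 2dm + d + m) + 1.
Since 4bdm + 2bd + 2bm + b + 2dm + d + m is an integer, the product is of the form 2k+1 for an integer k.

2(4bdm + 2bd + 2bm + b + 2dm + d + m) + 1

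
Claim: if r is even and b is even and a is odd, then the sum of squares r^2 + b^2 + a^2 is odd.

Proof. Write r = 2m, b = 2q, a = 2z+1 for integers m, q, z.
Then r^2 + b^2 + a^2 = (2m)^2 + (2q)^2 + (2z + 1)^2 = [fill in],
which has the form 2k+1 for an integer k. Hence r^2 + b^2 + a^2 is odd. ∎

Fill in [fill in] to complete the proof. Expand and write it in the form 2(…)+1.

(2m)^2 + (2q)^2 + (2z + 1)^2 = 4m^2 + 4q^2 + 4z^2 + 4z + 1
= 2(2m^2 + 2q^2 + 2z^2 + 2z) + 1.
Since 2m^2 + 2q^2 + 2z^2 + 2z is an integer, the sum of squares is of the form 2k+1 for an integer k.

2(2m^2 + 2q^2 + 2z^2 + 2z) + 1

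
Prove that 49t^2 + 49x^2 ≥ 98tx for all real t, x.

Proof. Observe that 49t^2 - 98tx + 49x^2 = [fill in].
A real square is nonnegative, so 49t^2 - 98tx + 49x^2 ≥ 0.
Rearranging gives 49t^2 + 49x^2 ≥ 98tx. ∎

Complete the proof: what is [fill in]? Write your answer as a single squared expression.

The leading and trailing coefficients are 7^2 and 7^2, and 98 = 2·7·7, so the trinomial is (7t - 7x)^2.
Hence 49t^2 - 98tx + 49x^2 ≥ 0.

(7t - 7x)^2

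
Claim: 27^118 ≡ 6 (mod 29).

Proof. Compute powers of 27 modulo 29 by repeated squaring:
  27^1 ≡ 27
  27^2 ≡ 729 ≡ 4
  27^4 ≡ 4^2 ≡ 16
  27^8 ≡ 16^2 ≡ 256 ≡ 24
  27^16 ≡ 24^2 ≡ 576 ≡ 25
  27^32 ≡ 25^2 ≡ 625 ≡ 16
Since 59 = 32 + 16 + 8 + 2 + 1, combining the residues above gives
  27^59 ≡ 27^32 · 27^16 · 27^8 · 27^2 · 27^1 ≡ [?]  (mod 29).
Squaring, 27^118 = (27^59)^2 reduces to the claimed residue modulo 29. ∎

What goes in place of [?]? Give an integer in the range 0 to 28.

Multiply the listed residues: 16 · 25 · 24 · 4 · 27 = 400 → 9600 → 38400 → 1036800.
Reducing modulo 29: 1036800 = 35751·29 + 21, so 27^59 ≡ 21.

21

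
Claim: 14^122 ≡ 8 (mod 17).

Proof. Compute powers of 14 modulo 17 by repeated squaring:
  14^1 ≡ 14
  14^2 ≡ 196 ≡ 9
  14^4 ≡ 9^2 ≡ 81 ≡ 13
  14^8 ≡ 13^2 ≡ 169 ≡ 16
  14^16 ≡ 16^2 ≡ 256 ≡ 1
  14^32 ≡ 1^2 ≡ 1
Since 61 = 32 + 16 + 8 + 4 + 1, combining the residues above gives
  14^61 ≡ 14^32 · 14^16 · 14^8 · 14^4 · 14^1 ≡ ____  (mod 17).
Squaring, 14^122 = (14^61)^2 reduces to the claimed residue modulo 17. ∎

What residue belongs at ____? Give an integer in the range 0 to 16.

Multiply the listed residues: 1 · 1 · 16 · 13 · 14 = 1 → 16 → 208 → 2912.
Reducing modulo 17: 2912 = 171·17 + 5, so 14^61 ≡ 5.

5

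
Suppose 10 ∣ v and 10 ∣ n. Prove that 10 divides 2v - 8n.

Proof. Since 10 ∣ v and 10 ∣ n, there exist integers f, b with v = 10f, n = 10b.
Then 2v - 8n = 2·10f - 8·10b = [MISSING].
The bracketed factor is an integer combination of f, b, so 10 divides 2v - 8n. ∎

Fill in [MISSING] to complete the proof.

Pull the common 10 out of every term: 2·10f - 8·10b = 10(-8b + 2f).
-8b + 2f is an integer, which exhibits the divisibility.

10(-8b + 2f)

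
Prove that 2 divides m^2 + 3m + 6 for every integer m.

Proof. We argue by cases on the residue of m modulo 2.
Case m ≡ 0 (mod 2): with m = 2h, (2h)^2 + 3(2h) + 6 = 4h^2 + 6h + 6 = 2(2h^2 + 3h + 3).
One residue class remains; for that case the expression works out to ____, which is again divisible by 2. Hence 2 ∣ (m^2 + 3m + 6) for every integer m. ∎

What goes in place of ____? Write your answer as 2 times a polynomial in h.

2(2h^2 + 5h + 5)

The residues treated are {0}, so the missing case is m ≡ 1 (mod 2); write m = 2h+1.
Then (2h+1)^2 + 3(2h+1) + 6 = 4h^2 + 10h + 10 = 2(2h^2 + 5h + 5).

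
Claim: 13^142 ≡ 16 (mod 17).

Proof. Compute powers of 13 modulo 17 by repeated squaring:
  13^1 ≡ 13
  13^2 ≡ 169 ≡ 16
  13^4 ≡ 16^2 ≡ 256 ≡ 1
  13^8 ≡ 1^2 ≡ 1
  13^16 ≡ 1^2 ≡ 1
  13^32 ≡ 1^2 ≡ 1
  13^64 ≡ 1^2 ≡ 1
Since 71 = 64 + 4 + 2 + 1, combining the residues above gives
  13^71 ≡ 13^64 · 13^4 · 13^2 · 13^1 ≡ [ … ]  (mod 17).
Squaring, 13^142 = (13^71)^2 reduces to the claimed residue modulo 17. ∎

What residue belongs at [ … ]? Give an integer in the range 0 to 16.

4

Multiply the listed residues: 1 · 1 · 16 · 13 = 1 → 16 → 208.
Reducing modulo 17: 208 = 12·17 + 4, so 13^71 ≡ 4.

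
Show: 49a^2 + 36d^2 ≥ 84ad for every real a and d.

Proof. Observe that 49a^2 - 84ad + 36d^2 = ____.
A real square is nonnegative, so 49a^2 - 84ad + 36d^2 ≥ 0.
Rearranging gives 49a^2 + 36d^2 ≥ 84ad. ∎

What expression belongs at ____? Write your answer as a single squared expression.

49a^2 - 84ad + 36d^2 is a perfect-square trinomial: the outer terms are (7a)^2 and (6d)^2, and the cross term is -2·7a·6d.
So 49a^2 - 84ad + 36d^2 = (7a - 6d)^2 ≥ 0.

(7a - 6d)^2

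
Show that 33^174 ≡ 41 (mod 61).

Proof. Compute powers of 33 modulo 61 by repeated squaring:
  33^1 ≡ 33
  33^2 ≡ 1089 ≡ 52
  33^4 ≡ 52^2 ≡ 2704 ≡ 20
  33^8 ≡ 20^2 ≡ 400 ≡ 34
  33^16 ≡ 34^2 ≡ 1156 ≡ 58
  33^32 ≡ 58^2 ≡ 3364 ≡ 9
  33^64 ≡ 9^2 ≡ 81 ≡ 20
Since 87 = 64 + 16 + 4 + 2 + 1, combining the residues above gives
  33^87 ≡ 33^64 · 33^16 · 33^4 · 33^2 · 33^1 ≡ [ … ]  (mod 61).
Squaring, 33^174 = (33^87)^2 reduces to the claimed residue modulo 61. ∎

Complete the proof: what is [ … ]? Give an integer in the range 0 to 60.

Multiply the listed residues: 20 · 58 · 20 · 52 · 33 = 1160 → 23200 → 1206400 → 39811200.
Reducing modulo 61: 39811200 = 652642·61 + 38, so 33^87 ≡ 38.

38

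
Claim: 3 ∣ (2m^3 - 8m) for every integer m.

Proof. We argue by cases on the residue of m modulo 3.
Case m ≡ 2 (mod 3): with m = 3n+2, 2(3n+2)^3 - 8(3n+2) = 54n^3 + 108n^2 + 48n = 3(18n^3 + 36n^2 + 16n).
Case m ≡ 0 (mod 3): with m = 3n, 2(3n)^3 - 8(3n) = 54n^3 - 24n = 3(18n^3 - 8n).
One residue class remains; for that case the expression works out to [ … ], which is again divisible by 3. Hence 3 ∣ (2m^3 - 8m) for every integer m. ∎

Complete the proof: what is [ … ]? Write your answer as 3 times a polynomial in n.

Only m ≡ 1 (mod 3) is unaccounted for. Put m = 3n+1:
2(3n+1)^3 - 8(3n+1) expands to 54n^3 + 54n^2 - 6n - 6,
and factoring out 3 leaves 3(18n^3 + 18n^2 - 2n - 2).

3(18n^3 + 18n^2 - 2n - 2)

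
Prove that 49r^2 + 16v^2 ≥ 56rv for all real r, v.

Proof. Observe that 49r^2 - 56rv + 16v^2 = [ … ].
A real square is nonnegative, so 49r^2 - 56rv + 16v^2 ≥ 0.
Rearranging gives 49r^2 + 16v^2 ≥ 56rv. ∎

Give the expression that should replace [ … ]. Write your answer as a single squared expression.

The leading and trailing coefficients are 7^2 and 4^2, and 56 = 2·7·4, so the trinomial is (7r - 4v)^2.
Hence 49r^2 - 56rv + 16v^2 ≥ 0.

(7r - 4v)^2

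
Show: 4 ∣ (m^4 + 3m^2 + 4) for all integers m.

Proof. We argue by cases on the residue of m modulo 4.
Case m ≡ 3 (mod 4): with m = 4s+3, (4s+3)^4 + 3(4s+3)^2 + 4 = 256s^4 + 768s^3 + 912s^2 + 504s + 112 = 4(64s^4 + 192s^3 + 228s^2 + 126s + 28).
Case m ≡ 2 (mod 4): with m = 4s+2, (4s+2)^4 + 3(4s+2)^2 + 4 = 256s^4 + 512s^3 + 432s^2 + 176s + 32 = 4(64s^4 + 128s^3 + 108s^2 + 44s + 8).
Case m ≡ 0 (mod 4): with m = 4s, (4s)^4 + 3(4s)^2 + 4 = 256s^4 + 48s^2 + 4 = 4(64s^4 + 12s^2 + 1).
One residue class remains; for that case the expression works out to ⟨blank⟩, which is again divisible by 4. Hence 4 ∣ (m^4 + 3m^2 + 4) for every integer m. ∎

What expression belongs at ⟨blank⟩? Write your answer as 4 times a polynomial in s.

Only m ≡ 1 (mod 4) is unaccounted for. Put m = 4s+1:
(4s+1)^4 + 3(4s+1)^2 + 4 expands to 256s^4 + 256s^3 + 144s^2 + 40s + 8,
and factoring out 4 leaves 4(64s^4 + 64s^3 + 36s^2 + 10s + 2).

4(64s^4 + 64s^3 + 36s^2 + 10s + 2)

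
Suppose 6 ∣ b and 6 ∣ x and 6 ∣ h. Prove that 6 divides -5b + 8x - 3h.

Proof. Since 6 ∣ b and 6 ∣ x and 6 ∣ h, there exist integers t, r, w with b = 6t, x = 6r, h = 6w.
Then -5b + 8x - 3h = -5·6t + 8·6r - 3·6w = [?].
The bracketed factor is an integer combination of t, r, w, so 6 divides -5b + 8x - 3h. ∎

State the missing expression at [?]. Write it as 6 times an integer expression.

6(8r - 5t - 3w)

Pull the common 6 out of every term: -5·6t + 8·6r - 3·6w = 6(8r - 5t - 3w).
8r - 5t - 3w is an integer, which exhibits the divisibility.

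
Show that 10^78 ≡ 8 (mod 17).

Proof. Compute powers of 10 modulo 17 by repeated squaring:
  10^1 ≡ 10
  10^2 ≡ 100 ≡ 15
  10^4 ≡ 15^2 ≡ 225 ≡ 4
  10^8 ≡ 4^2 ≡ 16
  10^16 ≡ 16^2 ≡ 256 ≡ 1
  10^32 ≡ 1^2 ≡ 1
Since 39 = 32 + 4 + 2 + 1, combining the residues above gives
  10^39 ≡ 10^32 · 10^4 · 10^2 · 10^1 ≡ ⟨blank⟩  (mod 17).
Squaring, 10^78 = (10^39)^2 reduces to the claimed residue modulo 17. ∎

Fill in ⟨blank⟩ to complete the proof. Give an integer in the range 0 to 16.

5

10^32 · 10^4 · 10^2 · 10^1 ≡ 1 · 4 · 15 · 10 = 600.
600 mod 17 = 5, so 10^39 ≡ 5 (mod 17).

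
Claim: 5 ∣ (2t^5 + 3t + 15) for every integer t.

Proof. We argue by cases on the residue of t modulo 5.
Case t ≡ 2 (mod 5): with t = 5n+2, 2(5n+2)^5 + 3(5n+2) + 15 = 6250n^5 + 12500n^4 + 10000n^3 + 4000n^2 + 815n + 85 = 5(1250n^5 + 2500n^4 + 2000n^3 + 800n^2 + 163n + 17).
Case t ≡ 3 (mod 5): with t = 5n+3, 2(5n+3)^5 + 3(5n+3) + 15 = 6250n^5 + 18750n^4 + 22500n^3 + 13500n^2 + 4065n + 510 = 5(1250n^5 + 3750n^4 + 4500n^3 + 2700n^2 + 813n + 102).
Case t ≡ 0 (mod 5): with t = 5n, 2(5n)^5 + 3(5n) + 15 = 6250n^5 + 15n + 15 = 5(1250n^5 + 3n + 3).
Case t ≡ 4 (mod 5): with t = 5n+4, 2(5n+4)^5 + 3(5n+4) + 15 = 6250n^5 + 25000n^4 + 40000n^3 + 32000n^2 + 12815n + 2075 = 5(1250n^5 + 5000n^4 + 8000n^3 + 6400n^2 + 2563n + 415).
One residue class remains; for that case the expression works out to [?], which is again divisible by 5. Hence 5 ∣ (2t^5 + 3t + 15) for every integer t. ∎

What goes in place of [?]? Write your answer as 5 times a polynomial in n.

Only t ≡ 1 (mod 5) is unaccounted for. Put t = 5n+1:
2(5n+1)^5 + 3(5n+1) + 15 expands to 6250n^5 + 6250n^4 + 2500n^3 + 500n^2 + 65n + 20,
and factoring out 5 leaves 5(1250n^5 + 1250n^4 + 500n^3 + 100n^2 + 13n + 4).

5(1250n^5 + 1250n^4 + 500n^3 + 100n^2 + 13n + 4)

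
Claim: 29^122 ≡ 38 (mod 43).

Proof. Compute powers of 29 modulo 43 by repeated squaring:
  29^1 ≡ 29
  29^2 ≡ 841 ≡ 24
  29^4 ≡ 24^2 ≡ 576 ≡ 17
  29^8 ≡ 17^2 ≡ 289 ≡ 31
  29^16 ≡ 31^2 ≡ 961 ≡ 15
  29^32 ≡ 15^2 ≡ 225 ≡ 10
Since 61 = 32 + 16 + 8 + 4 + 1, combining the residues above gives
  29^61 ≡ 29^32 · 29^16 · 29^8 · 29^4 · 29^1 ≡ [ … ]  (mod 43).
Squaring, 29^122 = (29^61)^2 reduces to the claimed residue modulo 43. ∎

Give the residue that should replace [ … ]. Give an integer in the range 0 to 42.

34

Multiply the listed residues: 10 · 15 · 31 · 17 · 29 = 150 → 4650 → 79050 → 2292450.
Reducing modulo 43: 2292450 = 53312·43 + 34, so 29^61 ≡ 34.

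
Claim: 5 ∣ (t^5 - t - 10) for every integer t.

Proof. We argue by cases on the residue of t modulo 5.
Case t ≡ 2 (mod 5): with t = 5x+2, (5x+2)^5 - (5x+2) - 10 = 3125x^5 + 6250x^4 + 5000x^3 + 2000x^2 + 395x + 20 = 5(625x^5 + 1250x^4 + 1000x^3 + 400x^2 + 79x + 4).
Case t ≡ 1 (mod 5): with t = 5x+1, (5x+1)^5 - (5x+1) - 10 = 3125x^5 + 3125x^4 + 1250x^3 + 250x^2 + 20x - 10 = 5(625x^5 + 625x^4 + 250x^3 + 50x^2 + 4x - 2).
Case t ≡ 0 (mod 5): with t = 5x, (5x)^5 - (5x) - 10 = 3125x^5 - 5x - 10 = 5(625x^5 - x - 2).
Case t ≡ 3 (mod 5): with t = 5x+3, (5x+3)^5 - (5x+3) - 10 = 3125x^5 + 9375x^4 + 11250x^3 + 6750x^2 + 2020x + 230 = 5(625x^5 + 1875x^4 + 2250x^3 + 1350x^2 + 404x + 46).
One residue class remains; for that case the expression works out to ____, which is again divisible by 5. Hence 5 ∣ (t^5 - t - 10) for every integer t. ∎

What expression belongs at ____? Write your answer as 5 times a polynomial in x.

5(625x^5 + 2500x^4 + 4000x^3 + 3200x^2 + 1279x + 202)

Only t ≡ 4 (mod 5) is unaccounted for. Put t = 5x+4:
(5x+4)^5 - (5x+4) - 10 expands to 3125x^5 + 12500x^4 + 20000x^3 + 16000x^2 + 6395x + 1010,
and factoring out 5 leaves 5(625x^5 + 2500x^4 + 4000x^3 + 3200x^2 + 1279x + 202).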